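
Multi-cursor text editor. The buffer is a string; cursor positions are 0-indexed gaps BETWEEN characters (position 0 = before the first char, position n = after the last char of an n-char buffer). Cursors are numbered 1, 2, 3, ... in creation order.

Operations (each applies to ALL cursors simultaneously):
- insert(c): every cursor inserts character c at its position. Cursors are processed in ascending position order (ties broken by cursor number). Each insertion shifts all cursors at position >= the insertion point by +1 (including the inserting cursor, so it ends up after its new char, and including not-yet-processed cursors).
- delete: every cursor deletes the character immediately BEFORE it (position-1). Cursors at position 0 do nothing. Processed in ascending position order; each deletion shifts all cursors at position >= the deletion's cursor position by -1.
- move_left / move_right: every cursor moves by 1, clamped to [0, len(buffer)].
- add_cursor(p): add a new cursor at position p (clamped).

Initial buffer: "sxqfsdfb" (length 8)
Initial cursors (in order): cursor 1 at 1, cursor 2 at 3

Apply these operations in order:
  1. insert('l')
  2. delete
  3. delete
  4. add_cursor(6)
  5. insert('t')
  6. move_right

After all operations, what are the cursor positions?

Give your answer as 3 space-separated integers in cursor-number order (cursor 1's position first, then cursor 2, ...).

Answer: 2 4 9

Derivation:
After op 1 (insert('l')): buffer="slxqlfsdfb" (len 10), cursors c1@2 c2@5, authorship .1..2.....
After op 2 (delete): buffer="sxqfsdfb" (len 8), cursors c1@1 c2@3, authorship ........
After op 3 (delete): buffer="xfsdfb" (len 6), cursors c1@0 c2@1, authorship ......
After op 4 (add_cursor(6)): buffer="xfsdfb" (len 6), cursors c1@0 c2@1 c3@6, authorship ......
After op 5 (insert('t')): buffer="txtfsdfbt" (len 9), cursors c1@1 c2@3 c3@9, authorship 1.2.....3
After op 6 (move_right): buffer="txtfsdfbt" (len 9), cursors c1@2 c2@4 c3@9, authorship 1.2.....3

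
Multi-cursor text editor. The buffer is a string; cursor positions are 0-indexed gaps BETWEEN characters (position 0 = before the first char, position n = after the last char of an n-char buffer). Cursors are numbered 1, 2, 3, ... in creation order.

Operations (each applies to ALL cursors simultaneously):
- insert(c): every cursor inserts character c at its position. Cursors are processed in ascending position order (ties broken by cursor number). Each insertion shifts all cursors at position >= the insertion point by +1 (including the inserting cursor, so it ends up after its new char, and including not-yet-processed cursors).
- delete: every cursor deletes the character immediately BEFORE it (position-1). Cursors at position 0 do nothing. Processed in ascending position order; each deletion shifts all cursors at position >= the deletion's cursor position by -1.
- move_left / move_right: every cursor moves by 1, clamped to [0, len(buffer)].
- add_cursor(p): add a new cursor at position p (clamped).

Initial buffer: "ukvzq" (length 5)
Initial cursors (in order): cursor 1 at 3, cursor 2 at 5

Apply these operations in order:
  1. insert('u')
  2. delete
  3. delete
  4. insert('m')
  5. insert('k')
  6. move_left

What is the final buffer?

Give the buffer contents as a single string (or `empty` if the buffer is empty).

Answer: ukmkzmk

Derivation:
After op 1 (insert('u')): buffer="ukvuzqu" (len 7), cursors c1@4 c2@7, authorship ...1..2
After op 2 (delete): buffer="ukvzq" (len 5), cursors c1@3 c2@5, authorship .....
After op 3 (delete): buffer="ukz" (len 3), cursors c1@2 c2@3, authorship ...
After op 4 (insert('m')): buffer="ukmzm" (len 5), cursors c1@3 c2@5, authorship ..1.2
After op 5 (insert('k')): buffer="ukmkzmk" (len 7), cursors c1@4 c2@7, authorship ..11.22
After op 6 (move_left): buffer="ukmkzmk" (len 7), cursors c1@3 c2@6, authorship ..11.22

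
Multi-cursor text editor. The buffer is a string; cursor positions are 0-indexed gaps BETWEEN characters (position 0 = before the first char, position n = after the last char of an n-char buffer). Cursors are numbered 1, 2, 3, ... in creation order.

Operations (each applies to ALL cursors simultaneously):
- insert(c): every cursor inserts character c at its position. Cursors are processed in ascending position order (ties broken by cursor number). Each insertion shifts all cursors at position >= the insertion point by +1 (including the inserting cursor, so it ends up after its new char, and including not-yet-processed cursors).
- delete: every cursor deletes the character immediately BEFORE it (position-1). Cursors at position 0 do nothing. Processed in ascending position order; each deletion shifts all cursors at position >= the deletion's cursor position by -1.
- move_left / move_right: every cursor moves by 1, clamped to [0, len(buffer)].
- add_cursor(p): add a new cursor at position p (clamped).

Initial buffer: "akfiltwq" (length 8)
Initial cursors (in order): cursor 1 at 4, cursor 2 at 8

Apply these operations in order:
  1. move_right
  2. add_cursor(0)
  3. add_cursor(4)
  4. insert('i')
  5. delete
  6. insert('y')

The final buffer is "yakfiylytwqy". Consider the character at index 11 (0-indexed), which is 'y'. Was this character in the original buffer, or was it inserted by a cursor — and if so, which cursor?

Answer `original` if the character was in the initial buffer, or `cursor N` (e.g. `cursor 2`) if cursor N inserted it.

Answer: cursor 2

Derivation:
After op 1 (move_right): buffer="akfiltwq" (len 8), cursors c1@5 c2@8, authorship ........
After op 2 (add_cursor(0)): buffer="akfiltwq" (len 8), cursors c3@0 c1@5 c2@8, authorship ........
After op 3 (add_cursor(4)): buffer="akfiltwq" (len 8), cursors c3@0 c4@4 c1@5 c2@8, authorship ........
After op 4 (insert('i')): buffer="iakfiilitwqi" (len 12), cursors c3@1 c4@6 c1@8 c2@12, authorship 3....4.1...2
After op 5 (delete): buffer="akfiltwq" (len 8), cursors c3@0 c4@4 c1@5 c2@8, authorship ........
After op 6 (insert('y')): buffer="yakfiylytwqy" (len 12), cursors c3@1 c4@6 c1@8 c2@12, authorship 3....4.1...2
Authorship (.=original, N=cursor N): 3 . . . . 4 . 1 . . . 2
Index 11: author = 2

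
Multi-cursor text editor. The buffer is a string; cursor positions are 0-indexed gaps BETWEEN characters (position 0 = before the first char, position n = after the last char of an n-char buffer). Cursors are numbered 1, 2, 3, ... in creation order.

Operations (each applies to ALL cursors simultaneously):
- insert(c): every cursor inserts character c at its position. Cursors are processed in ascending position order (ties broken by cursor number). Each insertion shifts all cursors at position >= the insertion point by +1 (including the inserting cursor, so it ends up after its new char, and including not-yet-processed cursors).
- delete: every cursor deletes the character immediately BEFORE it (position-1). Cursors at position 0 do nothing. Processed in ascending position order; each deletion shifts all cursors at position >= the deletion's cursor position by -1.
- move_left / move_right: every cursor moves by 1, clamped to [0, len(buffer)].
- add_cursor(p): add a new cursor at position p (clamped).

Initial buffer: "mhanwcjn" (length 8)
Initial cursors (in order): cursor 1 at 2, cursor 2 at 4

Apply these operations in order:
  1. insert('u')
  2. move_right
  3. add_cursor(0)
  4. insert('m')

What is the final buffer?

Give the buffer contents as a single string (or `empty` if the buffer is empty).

After op 1 (insert('u')): buffer="mhuanuwcjn" (len 10), cursors c1@3 c2@6, authorship ..1..2....
After op 2 (move_right): buffer="mhuanuwcjn" (len 10), cursors c1@4 c2@7, authorship ..1..2....
After op 3 (add_cursor(0)): buffer="mhuanuwcjn" (len 10), cursors c3@0 c1@4 c2@7, authorship ..1..2....
After op 4 (insert('m')): buffer="mmhuamnuwmcjn" (len 13), cursors c3@1 c1@6 c2@10, authorship 3..1.1.2.2...

Answer: mmhuamnuwmcjn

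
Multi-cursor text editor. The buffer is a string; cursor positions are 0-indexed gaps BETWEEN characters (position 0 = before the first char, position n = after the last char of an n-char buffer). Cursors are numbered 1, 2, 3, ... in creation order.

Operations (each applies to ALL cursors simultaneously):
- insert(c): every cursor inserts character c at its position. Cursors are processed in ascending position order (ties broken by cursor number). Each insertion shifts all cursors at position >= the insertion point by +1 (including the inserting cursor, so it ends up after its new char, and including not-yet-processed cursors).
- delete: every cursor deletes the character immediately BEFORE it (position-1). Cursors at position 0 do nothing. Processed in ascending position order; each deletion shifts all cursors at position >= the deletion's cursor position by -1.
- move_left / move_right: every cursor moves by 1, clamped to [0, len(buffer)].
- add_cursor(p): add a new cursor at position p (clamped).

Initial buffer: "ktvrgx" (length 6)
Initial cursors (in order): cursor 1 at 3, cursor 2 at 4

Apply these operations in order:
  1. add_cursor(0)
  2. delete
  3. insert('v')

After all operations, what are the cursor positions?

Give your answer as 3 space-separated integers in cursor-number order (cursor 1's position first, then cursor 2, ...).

Answer: 5 5 1

Derivation:
After op 1 (add_cursor(0)): buffer="ktvrgx" (len 6), cursors c3@0 c1@3 c2@4, authorship ......
After op 2 (delete): buffer="ktgx" (len 4), cursors c3@0 c1@2 c2@2, authorship ....
After op 3 (insert('v')): buffer="vktvvgx" (len 7), cursors c3@1 c1@5 c2@5, authorship 3..12..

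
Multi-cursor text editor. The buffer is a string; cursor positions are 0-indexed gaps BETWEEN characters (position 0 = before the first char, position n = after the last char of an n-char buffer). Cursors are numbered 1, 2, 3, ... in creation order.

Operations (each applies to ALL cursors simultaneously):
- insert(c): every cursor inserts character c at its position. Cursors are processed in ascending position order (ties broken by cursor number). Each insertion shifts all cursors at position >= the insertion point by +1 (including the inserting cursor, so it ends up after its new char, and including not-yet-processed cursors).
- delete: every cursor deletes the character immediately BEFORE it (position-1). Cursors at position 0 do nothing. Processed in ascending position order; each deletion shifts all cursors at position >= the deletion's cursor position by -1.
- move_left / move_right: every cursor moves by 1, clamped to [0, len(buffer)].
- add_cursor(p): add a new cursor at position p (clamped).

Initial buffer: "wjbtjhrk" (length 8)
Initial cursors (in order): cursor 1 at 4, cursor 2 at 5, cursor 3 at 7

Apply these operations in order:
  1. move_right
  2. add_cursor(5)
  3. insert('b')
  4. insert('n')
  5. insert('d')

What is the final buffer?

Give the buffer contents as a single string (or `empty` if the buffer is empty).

After op 1 (move_right): buffer="wjbtjhrk" (len 8), cursors c1@5 c2@6 c3@8, authorship ........
After op 2 (add_cursor(5)): buffer="wjbtjhrk" (len 8), cursors c1@5 c4@5 c2@6 c3@8, authorship ........
After op 3 (insert('b')): buffer="wjbtjbbhbrkb" (len 12), cursors c1@7 c4@7 c2@9 c3@12, authorship .....14.2..3
After op 4 (insert('n')): buffer="wjbtjbbnnhbnrkbn" (len 16), cursors c1@9 c4@9 c2@12 c3@16, authorship .....1414.22..33
After op 5 (insert('d')): buffer="wjbtjbbnnddhbndrkbnd" (len 20), cursors c1@11 c4@11 c2@15 c3@20, authorship .....141414.222..333

Answer: wjbtjbbnnddhbndrkbnd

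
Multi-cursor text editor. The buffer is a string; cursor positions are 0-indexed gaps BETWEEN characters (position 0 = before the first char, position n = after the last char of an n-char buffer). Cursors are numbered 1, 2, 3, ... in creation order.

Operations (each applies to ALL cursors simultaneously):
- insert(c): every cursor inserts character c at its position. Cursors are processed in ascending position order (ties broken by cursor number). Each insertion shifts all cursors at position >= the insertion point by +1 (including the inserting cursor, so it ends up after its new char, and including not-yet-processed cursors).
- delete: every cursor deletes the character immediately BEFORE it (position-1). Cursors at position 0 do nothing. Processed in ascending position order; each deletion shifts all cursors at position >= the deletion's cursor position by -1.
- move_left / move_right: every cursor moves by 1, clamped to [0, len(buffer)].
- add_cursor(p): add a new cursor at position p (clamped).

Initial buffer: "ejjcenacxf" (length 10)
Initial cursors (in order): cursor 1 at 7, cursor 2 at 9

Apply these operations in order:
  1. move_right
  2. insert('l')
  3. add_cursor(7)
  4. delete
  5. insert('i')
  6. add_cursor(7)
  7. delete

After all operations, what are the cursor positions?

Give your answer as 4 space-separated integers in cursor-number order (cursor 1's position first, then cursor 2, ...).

After op 1 (move_right): buffer="ejjcenacxf" (len 10), cursors c1@8 c2@10, authorship ..........
After op 2 (insert('l')): buffer="ejjcenaclxfl" (len 12), cursors c1@9 c2@12, authorship ........1..2
After op 3 (add_cursor(7)): buffer="ejjcenaclxfl" (len 12), cursors c3@7 c1@9 c2@12, authorship ........1..2
After op 4 (delete): buffer="ejjcencxf" (len 9), cursors c3@6 c1@7 c2@9, authorship .........
After op 5 (insert('i')): buffer="ejjcenicixfi" (len 12), cursors c3@7 c1@9 c2@12, authorship ......3.1..2
After op 6 (add_cursor(7)): buffer="ejjcenicixfi" (len 12), cursors c3@7 c4@7 c1@9 c2@12, authorship ......3.1..2
After op 7 (delete): buffer="ejjcecxf" (len 8), cursors c3@5 c4@5 c1@6 c2@8, authorship ........

Answer: 6 8 5 5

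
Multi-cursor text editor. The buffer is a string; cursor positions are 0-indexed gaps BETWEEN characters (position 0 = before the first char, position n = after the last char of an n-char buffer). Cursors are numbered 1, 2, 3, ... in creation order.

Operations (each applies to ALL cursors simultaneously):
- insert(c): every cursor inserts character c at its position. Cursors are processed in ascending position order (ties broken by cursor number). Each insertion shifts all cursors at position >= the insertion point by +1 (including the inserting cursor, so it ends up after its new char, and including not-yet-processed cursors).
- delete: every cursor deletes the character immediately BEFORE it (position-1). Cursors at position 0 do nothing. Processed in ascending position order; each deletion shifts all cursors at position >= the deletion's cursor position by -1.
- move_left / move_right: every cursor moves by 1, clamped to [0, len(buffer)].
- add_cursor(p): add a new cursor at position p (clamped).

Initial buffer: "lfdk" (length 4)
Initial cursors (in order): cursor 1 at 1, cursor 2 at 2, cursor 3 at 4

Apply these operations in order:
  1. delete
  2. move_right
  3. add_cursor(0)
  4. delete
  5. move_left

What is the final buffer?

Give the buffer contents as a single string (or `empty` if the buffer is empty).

Answer: empty

Derivation:
After op 1 (delete): buffer="d" (len 1), cursors c1@0 c2@0 c3@1, authorship .
After op 2 (move_right): buffer="d" (len 1), cursors c1@1 c2@1 c3@1, authorship .
After op 3 (add_cursor(0)): buffer="d" (len 1), cursors c4@0 c1@1 c2@1 c3@1, authorship .
After op 4 (delete): buffer="" (len 0), cursors c1@0 c2@0 c3@0 c4@0, authorship 
After op 5 (move_left): buffer="" (len 0), cursors c1@0 c2@0 c3@0 c4@0, authorship 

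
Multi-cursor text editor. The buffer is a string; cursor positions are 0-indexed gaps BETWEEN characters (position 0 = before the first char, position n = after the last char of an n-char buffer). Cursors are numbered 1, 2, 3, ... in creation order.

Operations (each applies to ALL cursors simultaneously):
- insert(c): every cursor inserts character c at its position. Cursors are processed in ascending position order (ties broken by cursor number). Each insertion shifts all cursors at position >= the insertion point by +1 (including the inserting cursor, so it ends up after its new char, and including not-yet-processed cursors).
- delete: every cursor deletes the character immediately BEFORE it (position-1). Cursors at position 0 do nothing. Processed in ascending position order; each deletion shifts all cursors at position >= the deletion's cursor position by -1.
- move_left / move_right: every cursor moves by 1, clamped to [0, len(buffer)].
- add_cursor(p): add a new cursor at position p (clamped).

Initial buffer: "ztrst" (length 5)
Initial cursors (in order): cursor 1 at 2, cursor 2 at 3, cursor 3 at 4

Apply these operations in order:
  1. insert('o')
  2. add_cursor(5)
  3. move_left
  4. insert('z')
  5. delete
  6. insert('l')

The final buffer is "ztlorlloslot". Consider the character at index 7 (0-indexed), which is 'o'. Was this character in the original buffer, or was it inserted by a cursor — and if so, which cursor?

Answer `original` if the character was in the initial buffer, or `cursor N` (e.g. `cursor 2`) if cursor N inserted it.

After op 1 (insert('o')): buffer="ztorosot" (len 8), cursors c1@3 c2@5 c3@7, authorship ..1.2.3.
After op 2 (add_cursor(5)): buffer="ztorosot" (len 8), cursors c1@3 c2@5 c4@5 c3@7, authorship ..1.2.3.
After op 3 (move_left): buffer="ztorosot" (len 8), cursors c1@2 c2@4 c4@4 c3@6, authorship ..1.2.3.
After op 4 (insert('z')): buffer="ztzorzzoszot" (len 12), cursors c1@3 c2@7 c4@7 c3@10, authorship ..11.242.33.
After op 5 (delete): buffer="ztorosot" (len 8), cursors c1@2 c2@4 c4@4 c3@6, authorship ..1.2.3.
After op 6 (insert('l')): buffer="ztlorlloslot" (len 12), cursors c1@3 c2@7 c4@7 c3@10, authorship ..11.242.33.
Authorship (.=original, N=cursor N): . . 1 1 . 2 4 2 . 3 3 .
Index 7: author = 2

Answer: cursor 2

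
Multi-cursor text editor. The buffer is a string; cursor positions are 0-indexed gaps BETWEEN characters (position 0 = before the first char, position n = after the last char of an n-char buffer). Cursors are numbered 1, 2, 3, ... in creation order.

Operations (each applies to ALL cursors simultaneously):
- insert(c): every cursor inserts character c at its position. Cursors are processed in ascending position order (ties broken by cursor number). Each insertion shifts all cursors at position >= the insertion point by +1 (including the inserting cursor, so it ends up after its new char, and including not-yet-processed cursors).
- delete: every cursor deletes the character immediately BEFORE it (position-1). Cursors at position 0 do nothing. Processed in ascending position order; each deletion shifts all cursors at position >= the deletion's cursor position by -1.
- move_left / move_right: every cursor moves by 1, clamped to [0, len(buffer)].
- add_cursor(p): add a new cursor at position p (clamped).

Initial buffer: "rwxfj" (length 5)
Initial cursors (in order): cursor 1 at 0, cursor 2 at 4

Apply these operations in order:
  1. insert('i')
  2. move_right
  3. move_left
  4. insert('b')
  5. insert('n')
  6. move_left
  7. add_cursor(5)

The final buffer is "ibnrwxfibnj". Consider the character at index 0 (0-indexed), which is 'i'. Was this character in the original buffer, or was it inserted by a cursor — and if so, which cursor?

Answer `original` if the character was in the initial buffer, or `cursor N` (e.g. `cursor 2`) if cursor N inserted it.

After op 1 (insert('i')): buffer="irwxfij" (len 7), cursors c1@1 c2@6, authorship 1....2.
After op 2 (move_right): buffer="irwxfij" (len 7), cursors c1@2 c2@7, authorship 1....2.
After op 3 (move_left): buffer="irwxfij" (len 7), cursors c1@1 c2@6, authorship 1....2.
After op 4 (insert('b')): buffer="ibrwxfibj" (len 9), cursors c1@2 c2@8, authorship 11....22.
After op 5 (insert('n')): buffer="ibnrwxfibnj" (len 11), cursors c1@3 c2@10, authorship 111....222.
After op 6 (move_left): buffer="ibnrwxfibnj" (len 11), cursors c1@2 c2@9, authorship 111....222.
After op 7 (add_cursor(5)): buffer="ibnrwxfibnj" (len 11), cursors c1@2 c3@5 c2@9, authorship 111....222.
Authorship (.=original, N=cursor N): 1 1 1 . . . . 2 2 2 .
Index 0: author = 1

Answer: cursor 1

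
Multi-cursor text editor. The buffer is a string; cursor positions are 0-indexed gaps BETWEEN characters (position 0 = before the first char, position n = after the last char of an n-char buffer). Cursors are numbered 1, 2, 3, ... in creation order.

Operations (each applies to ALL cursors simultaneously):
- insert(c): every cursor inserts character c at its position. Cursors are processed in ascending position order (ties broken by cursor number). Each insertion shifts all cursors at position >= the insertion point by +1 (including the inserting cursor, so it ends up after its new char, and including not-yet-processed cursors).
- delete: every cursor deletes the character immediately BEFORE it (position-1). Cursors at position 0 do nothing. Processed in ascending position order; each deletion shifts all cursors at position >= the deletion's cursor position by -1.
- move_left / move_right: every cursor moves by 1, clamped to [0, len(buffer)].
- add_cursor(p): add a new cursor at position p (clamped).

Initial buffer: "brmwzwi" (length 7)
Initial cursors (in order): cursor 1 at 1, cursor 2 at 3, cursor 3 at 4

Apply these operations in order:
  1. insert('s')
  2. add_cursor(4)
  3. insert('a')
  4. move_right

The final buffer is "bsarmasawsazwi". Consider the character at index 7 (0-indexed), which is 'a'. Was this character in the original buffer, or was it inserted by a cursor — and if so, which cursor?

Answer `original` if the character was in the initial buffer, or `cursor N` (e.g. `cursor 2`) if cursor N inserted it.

Answer: cursor 2

Derivation:
After op 1 (insert('s')): buffer="bsrmswszwi" (len 10), cursors c1@2 c2@5 c3@7, authorship .1..2.3...
After op 2 (add_cursor(4)): buffer="bsrmswszwi" (len 10), cursors c1@2 c4@4 c2@5 c3@7, authorship .1..2.3...
After op 3 (insert('a')): buffer="bsarmasawsazwi" (len 14), cursors c1@3 c4@6 c2@8 c3@11, authorship .11..422.33...
After op 4 (move_right): buffer="bsarmasawsazwi" (len 14), cursors c1@4 c4@7 c2@9 c3@12, authorship .11..422.33...
Authorship (.=original, N=cursor N): . 1 1 . . 4 2 2 . 3 3 . . .
Index 7: author = 2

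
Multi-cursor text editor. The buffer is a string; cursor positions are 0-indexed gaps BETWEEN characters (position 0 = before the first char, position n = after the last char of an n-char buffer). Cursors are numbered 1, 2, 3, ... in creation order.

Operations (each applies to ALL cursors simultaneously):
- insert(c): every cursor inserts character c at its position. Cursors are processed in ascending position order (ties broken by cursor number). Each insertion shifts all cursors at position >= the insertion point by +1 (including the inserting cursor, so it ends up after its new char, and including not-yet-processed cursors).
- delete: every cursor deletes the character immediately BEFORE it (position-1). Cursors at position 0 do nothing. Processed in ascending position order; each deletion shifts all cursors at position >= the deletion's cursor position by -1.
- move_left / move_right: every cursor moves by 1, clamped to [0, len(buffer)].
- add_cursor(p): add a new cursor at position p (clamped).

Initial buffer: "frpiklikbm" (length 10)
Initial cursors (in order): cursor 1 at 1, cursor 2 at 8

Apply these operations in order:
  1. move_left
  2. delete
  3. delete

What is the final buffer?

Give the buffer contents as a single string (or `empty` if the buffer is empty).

After op 1 (move_left): buffer="frpiklikbm" (len 10), cursors c1@0 c2@7, authorship ..........
After op 2 (delete): buffer="frpiklkbm" (len 9), cursors c1@0 c2@6, authorship .........
After op 3 (delete): buffer="frpikkbm" (len 8), cursors c1@0 c2@5, authorship ........

Answer: frpikkbm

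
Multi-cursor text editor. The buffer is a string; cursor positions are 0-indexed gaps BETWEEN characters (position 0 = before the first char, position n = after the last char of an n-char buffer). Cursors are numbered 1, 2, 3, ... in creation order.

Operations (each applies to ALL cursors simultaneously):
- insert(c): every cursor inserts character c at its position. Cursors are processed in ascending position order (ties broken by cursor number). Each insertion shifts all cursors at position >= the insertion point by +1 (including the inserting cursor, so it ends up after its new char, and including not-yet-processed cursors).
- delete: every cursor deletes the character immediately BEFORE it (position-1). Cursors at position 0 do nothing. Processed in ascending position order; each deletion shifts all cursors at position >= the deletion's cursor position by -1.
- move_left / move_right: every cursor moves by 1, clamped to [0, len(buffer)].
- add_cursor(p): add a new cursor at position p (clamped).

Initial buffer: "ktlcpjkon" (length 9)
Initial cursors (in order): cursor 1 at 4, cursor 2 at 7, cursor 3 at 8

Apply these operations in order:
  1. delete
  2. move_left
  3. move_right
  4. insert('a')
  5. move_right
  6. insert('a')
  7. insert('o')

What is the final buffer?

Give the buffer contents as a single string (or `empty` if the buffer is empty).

After op 1 (delete): buffer="ktlpjn" (len 6), cursors c1@3 c2@5 c3@5, authorship ......
After op 2 (move_left): buffer="ktlpjn" (len 6), cursors c1@2 c2@4 c3@4, authorship ......
After op 3 (move_right): buffer="ktlpjn" (len 6), cursors c1@3 c2@5 c3@5, authorship ......
After op 4 (insert('a')): buffer="ktlapjaan" (len 9), cursors c1@4 c2@8 c3@8, authorship ...1..23.
After op 5 (move_right): buffer="ktlapjaan" (len 9), cursors c1@5 c2@9 c3@9, authorship ...1..23.
After op 6 (insert('a')): buffer="ktlapajaanaa" (len 12), cursors c1@6 c2@12 c3@12, authorship ...1.1.23.23
After op 7 (insert('o')): buffer="ktlapaojaanaaoo" (len 15), cursors c1@7 c2@15 c3@15, authorship ...1.11.23.2323

Answer: ktlapaojaanaaoo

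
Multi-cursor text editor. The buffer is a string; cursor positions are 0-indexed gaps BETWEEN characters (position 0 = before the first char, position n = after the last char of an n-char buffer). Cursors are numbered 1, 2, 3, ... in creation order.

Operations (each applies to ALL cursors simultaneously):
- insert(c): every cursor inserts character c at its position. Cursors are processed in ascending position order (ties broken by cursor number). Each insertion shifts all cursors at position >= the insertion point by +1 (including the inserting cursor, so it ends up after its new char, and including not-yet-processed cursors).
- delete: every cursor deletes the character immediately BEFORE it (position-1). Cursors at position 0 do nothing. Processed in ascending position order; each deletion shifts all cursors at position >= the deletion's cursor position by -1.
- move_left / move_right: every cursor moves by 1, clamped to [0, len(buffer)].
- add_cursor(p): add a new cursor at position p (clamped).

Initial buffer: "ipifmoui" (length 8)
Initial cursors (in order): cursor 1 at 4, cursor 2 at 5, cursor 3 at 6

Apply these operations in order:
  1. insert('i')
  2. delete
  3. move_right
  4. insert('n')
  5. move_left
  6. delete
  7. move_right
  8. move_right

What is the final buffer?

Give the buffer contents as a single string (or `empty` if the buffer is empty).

Answer: ipifnnni

Derivation:
After op 1 (insert('i')): buffer="ipifimioiui" (len 11), cursors c1@5 c2@7 c3@9, authorship ....1.2.3..
After op 2 (delete): buffer="ipifmoui" (len 8), cursors c1@4 c2@5 c3@6, authorship ........
After op 3 (move_right): buffer="ipifmoui" (len 8), cursors c1@5 c2@6 c3@7, authorship ........
After op 4 (insert('n')): buffer="ipifmnonuni" (len 11), cursors c1@6 c2@8 c3@10, authorship .....1.2.3.
After op 5 (move_left): buffer="ipifmnonuni" (len 11), cursors c1@5 c2@7 c3@9, authorship .....1.2.3.
After op 6 (delete): buffer="ipifnnni" (len 8), cursors c1@4 c2@5 c3@6, authorship ....123.
After op 7 (move_right): buffer="ipifnnni" (len 8), cursors c1@5 c2@6 c3@7, authorship ....123.
After op 8 (move_right): buffer="ipifnnni" (len 8), cursors c1@6 c2@7 c3@8, authorship ....123.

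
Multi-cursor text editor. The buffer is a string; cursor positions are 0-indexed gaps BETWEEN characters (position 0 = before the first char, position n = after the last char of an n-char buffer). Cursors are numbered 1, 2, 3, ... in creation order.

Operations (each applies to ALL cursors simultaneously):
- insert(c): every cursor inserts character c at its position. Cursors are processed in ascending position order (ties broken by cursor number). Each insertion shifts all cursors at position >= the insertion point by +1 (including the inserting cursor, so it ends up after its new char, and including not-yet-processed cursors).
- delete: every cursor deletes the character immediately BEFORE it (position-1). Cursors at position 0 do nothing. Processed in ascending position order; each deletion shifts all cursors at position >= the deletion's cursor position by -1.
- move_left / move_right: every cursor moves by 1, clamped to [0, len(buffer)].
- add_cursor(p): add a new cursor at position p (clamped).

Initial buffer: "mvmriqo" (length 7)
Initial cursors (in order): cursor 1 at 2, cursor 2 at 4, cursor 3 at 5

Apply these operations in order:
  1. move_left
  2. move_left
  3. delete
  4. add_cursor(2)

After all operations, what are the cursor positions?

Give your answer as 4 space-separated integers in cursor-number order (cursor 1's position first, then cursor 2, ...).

After op 1 (move_left): buffer="mvmriqo" (len 7), cursors c1@1 c2@3 c3@4, authorship .......
After op 2 (move_left): buffer="mvmriqo" (len 7), cursors c1@0 c2@2 c3@3, authorship .......
After op 3 (delete): buffer="mriqo" (len 5), cursors c1@0 c2@1 c3@1, authorship .....
After op 4 (add_cursor(2)): buffer="mriqo" (len 5), cursors c1@0 c2@1 c3@1 c4@2, authorship .....

Answer: 0 1 1 2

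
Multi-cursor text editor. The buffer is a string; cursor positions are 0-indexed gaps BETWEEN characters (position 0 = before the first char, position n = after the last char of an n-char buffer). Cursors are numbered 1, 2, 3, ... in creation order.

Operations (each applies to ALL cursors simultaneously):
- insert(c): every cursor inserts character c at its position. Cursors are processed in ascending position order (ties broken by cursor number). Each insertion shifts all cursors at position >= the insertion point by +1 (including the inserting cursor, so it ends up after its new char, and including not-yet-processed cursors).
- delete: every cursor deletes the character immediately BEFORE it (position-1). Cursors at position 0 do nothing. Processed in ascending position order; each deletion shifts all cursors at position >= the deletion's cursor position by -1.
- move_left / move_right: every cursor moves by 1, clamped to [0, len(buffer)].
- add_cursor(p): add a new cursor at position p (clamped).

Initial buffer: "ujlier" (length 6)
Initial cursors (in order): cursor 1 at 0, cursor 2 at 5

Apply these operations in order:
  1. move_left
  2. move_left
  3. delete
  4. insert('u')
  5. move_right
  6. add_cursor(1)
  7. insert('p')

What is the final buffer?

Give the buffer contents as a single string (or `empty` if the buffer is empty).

After op 1 (move_left): buffer="ujlier" (len 6), cursors c1@0 c2@4, authorship ......
After op 2 (move_left): buffer="ujlier" (len 6), cursors c1@0 c2@3, authorship ......
After op 3 (delete): buffer="ujier" (len 5), cursors c1@0 c2@2, authorship .....
After op 4 (insert('u')): buffer="uujuier" (len 7), cursors c1@1 c2@4, authorship 1..2...
After op 5 (move_right): buffer="uujuier" (len 7), cursors c1@2 c2@5, authorship 1..2...
After op 6 (add_cursor(1)): buffer="uujuier" (len 7), cursors c3@1 c1@2 c2@5, authorship 1..2...
After op 7 (insert('p')): buffer="upupjuiper" (len 10), cursors c3@2 c1@4 c2@8, authorship 13.1.2.2..

Answer: upupjuiper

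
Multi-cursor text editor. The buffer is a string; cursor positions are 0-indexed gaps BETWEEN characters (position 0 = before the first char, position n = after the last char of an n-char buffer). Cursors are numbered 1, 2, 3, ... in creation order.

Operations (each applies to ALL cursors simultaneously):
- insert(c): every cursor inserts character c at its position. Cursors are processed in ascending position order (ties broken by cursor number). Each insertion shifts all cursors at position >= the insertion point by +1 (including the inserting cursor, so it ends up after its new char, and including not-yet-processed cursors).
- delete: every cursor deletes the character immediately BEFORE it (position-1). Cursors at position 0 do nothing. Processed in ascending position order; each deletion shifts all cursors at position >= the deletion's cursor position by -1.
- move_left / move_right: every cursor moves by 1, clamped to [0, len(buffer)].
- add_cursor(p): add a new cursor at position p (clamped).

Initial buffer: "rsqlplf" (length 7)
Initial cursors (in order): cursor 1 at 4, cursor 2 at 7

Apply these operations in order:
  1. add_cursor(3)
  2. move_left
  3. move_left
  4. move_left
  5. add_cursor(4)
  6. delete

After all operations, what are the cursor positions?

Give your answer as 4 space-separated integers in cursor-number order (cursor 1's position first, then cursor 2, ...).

After op 1 (add_cursor(3)): buffer="rsqlplf" (len 7), cursors c3@3 c1@4 c2@7, authorship .......
After op 2 (move_left): buffer="rsqlplf" (len 7), cursors c3@2 c1@3 c2@6, authorship .......
After op 3 (move_left): buffer="rsqlplf" (len 7), cursors c3@1 c1@2 c2@5, authorship .......
After op 4 (move_left): buffer="rsqlplf" (len 7), cursors c3@0 c1@1 c2@4, authorship .......
After op 5 (add_cursor(4)): buffer="rsqlplf" (len 7), cursors c3@0 c1@1 c2@4 c4@4, authorship .......
After op 6 (delete): buffer="splf" (len 4), cursors c1@0 c3@0 c2@1 c4@1, authorship ....

Answer: 0 1 0 1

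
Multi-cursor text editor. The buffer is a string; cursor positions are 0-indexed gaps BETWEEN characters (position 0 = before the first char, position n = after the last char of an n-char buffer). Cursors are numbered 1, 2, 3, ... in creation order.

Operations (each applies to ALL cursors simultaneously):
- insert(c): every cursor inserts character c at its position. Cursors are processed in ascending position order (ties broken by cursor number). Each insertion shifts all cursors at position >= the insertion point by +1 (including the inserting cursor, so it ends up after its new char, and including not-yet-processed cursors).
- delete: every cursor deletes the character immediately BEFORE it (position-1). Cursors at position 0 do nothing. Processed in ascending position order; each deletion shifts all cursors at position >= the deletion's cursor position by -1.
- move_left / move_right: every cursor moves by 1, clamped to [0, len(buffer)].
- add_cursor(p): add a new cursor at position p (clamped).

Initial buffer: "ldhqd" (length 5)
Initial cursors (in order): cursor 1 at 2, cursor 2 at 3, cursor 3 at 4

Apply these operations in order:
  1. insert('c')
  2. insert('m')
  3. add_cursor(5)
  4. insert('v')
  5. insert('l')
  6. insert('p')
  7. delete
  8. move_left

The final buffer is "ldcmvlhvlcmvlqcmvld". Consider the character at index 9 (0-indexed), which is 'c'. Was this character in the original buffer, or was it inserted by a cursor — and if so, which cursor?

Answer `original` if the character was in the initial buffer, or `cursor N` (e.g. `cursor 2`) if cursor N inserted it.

After op 1 (insert('c')): buffer="ldchcqcd" (len 8), cursors c1@3 c2@5 c3@7, authorship ..1.2.3.
After op 2 (insert('m')): buffer="ldcmhcmqcmd" (len 11), cursors c1@4 c2@7 c3@10, authorship ..11.22.33.
After op 3 (add_cursor(5)): buffer="ldcmhcmqcmd" (len 11), cursors c1@4 c4@5 c2@7 c3@10, authorship ..11.22.33.
After op 4 (insert('v')): buffer="ldcmvhvcmvqcmvd" (len 15), cursors c1@5 c4@7 c2@10 c3@14, authorship ..111.4222.333.
After op 5 (insert('l')): buffer="ldcmvlhvlcmvlqcmvld" (len 19), cursors c1@6 c4@9 c2@13 c3@18, authorship ..1111.442222.3333.
After op 6 (insert('p')): buffer="ldcmvlphvlpcmvlpqcmvlpd" (len 23), cursors c1@7 c4@11 c2@16 c3@22, authorship ..11111.44422222.33333.
After op 7 (delete): buffer="ldcmvlhvlcmvlqcmvld" (len 19), cursors c1@6 c4@9 c2@13 c3@18, authorship ..1111.442222.3333.
After op 8 (move_left): buffer="ldcmvlhvlcmvlqcmvld" (len 19), cursors c1@5 c4@8 c2@12 c3@17, authorship ..1111.442222.3333.
Authorship (.=original, N=cursor N): . . 1 1 1 1 . 4 4 2 2 2 2 . 3 3 3 3 .
Index 9: author = 2

Answer: cursor 2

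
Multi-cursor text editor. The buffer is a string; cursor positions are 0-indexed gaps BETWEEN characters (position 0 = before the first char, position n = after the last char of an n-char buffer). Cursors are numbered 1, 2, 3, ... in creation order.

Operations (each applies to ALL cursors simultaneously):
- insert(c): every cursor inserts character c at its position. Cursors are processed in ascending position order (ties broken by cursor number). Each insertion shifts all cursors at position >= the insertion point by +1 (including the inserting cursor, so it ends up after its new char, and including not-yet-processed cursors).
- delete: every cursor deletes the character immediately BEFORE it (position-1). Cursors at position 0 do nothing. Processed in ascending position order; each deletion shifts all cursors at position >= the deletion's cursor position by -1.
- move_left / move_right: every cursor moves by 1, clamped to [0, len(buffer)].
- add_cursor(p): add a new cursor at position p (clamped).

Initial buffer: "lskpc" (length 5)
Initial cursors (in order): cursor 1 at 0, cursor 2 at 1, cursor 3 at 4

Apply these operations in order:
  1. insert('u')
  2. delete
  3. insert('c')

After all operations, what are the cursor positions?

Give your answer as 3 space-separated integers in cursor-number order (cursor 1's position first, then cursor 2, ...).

After op 1 (insert('u')): buffer="uluskpuc" (len 8), cursors c1@1 c2@3 c3@7, authorship 1.2...3.
After op 2 (delete): buffer="lskpc" (len 5), cursors c1@0 c2@1 c3@4, authorship .....
After op 3 (insert('c')): buffer="clcskpcc" (len 8), cursors c1@1 c2@3 c3@7, authorship 1.2...3.

Answer: 1 3 7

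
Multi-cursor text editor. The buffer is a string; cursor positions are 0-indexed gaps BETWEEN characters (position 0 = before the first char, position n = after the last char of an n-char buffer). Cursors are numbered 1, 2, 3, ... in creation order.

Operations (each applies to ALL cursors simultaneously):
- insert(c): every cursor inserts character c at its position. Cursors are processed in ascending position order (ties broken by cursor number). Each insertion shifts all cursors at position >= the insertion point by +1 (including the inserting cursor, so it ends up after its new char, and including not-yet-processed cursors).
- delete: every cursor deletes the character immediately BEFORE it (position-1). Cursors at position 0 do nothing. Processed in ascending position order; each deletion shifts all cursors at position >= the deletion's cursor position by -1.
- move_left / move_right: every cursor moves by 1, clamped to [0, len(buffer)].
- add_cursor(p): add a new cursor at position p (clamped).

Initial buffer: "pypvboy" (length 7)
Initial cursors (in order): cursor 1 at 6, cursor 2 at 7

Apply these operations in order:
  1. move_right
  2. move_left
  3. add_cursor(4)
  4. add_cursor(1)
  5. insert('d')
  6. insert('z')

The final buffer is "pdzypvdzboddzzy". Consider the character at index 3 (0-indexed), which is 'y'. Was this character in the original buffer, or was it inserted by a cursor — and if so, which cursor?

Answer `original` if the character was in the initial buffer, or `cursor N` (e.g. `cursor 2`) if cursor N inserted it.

After op 1 (move_right): buffer="pypvboy" (len 7), cursors c1@7 c2@7, authorship .......
After op 2 (move_left): buffer="pypvboy" (len 7), cursors c1@6 c2@6, authorship .......
After op 3 (add_cursor(4)): buffer="pypvboy" (len 7), cursors c3@4 c1@6 c2@6, authorship .......
After op 4 (add_cursor(1)): buffer="pypvboy" (len 7), cursors c4@1 c3@4 c1@6 c2@6, authorship .......
After op 5 (insert('d')): buffer="pdypvdboddy" (len 11), cursors c4@2 c3@6 c1@10 c2@10, authorship .4...3..12.
After op 6 (insert('z')): buffer="pdzypvdzboddzzy" (len 15), cursors c4@3 c3@8 c1@14 c2@14, authorship .44...33..1212.
Authorship (.=original, N=cursor N): . 4 4 . . . 3 3 . . 1 2 1 2 .
Index 3: author = original

Answer: original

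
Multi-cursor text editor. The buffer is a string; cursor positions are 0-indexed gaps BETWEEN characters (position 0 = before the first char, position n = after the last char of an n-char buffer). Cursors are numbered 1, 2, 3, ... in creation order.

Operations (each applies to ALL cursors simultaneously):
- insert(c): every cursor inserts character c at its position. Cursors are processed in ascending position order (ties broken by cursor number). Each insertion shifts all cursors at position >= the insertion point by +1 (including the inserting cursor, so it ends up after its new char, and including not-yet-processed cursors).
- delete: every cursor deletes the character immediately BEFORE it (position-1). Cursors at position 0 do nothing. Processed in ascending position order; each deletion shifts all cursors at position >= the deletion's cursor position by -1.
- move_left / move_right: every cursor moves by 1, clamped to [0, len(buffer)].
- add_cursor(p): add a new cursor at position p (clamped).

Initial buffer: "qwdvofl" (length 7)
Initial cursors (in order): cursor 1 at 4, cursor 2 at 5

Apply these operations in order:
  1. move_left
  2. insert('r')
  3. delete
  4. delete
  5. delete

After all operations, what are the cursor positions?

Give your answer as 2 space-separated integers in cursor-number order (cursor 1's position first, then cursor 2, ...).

Answer: 0 0

Derivation:
After op 1 (move_left): buffer="qwdvofl" (len 7), cursors c1@3 c2@4, authorship .......
After op 2 (insert('r')): buffer="qwdrvrofl" (len 9), cursors c1@4 c2@6, authorship ...1.2...
After op 3 (delete): buffer="qwdvofl" (len 7), cursors c1@3 c2@4, authorship .......
After op 4 (delete): buffer="qwofl" (len 5), cursors c1@2 c2@2, authorship .....
After op 5 (delete): buffer="ofl" (len 3), cursors c1@0 c2@0, authorship ...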